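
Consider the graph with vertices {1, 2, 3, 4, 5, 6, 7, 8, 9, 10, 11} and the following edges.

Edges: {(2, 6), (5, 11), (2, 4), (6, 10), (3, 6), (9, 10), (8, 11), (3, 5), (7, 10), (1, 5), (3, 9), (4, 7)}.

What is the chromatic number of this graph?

The cycle 10-6-2-4-7-10 has odd length 5, so it cannot be 2-colored; at least 3 colors are needed.
One proper 3-coloring: 1=blue, 2=red, 3=green, 4=green, 5=red, 6=blue, 7=blue, 8=red, 9=blue, 10=red, 11=blue. Each edge has distinct colors on its endpoints.

3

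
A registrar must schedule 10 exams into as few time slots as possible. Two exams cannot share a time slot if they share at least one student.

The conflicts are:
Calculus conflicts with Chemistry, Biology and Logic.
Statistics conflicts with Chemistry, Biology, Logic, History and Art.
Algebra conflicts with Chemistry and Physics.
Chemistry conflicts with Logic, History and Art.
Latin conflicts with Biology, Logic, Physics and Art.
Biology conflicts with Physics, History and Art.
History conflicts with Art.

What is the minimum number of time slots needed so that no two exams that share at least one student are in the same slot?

Statistics, Chemistry, History, Art all conflict with each other, so at least 4 time slots are needed.
Using 4 time slots: Calculus=2, Statistics=2, Algebra=2, Chemistry=1, Latin=2, Biology=1, Logic=3, Physics=3, History=4, Art=3. Every pair that conflicts lands in different time slots.

4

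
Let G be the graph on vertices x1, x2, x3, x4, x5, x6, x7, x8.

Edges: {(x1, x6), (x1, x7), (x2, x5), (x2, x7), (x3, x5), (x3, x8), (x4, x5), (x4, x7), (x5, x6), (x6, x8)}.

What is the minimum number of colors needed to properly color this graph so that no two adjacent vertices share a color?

3

The cycle x6-x5-x2-x7-x1-x6 has odd length 5, so it cannot be 2-colored; at least 3 colors are needed.
3 colors suffice: color 1 → {x5, x7, x8}; color 2 → {x2, x3, x4, x6}; color 3 → {x1}. Every edge joins two different colors.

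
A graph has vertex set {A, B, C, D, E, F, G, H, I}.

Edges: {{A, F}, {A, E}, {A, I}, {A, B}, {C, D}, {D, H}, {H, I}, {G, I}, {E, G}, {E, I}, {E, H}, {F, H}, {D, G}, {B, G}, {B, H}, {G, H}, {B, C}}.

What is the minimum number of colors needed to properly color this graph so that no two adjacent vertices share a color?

E, G, H, I are mutually adjacent (a clique of size 4), so at least 4 colors are needed.
4 colors suffice: color red → {A, C, H}; color blue → {F, G}; color green → {B, D, E}; color yellow → {I}. Every edge joins two different colors.

4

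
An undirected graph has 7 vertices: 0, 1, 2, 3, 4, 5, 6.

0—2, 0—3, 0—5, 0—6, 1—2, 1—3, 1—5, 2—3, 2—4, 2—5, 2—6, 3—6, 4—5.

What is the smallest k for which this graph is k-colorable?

4

0, 2, 3, 6 are pairwise adjacent (a clique of size 4), so at least 4 colors are needed.
4 colors suffice: color a → {2}; color b → {3, 5}; color c → {0, 1, 4}; color d → {6}. No two adjacent vertices share a color.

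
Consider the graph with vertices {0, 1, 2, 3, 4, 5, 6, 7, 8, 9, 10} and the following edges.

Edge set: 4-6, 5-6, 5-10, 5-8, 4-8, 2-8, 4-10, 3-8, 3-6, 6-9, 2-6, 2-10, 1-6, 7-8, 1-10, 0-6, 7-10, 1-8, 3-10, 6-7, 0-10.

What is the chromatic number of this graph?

4 and 6 are adjacent, so at least 2 colors are needed.
A valid assignment using 2 colors: 0=b, 1=b, 2=b, 3=b, 4=b, 5=b, 6=a, 7=b, 8=a, 9=b, 10=a. Each edge has distinct colors on its endpoints.

2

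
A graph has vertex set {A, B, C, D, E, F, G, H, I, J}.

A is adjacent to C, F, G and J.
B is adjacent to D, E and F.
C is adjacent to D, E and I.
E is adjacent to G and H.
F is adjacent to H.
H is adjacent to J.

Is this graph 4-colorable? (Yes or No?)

Yes

The chromatic number is 3. The cycle B-E-G-A-F-B has odd length 5, so it cannot be 2-colored; at least 3 colors are needed.
3 colors suffice: color 1 → {B, C, G, H}; color 2 → {A, D, E, I}; color 3 → {F, J}.
Since 4 ≥ 3, a proper 4-coloring certainly exists.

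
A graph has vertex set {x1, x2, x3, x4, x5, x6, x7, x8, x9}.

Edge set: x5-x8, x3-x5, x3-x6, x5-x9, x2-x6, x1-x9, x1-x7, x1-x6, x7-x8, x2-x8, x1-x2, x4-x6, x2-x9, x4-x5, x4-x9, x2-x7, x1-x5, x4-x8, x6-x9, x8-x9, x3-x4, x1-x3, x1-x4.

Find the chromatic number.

4

x1, x4, x6, x9 are mutually adjacent (a clique of size 4), so at least 4 colors are needed.
One proper 4-coloring: x1=1, x2=2, x3=3, x4=2, x5=4, x6=4, x7=3, x8=1, x9=3. Every edge joins two different colors.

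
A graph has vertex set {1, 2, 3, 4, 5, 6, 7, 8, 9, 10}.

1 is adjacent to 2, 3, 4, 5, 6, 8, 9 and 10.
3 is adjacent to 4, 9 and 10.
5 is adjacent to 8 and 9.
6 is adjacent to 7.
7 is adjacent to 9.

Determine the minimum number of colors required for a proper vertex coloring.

1, 5, 8 form a triangle, so at least 3 colors are needed.
One proper 3-coloring: 1=red, 2=blue, 3=green, 4=blue, 5=green, 6=blue, 7=red, 8=blue, 9=blue, 10=blue. Each edge has distinct colors on its endpoints.

3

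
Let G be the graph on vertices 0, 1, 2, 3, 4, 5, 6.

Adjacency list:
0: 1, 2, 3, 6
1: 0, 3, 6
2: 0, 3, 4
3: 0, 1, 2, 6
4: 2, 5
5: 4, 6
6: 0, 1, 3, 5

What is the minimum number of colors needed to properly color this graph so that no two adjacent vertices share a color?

0, 1, 3, 6 form a clique, so at least 4 colors are needed.
4 colors suffice: color a → {0, 5}; color b → {3, 4}; color c → {2, 6}; color d → {1}. Every edge joins two different colors.

4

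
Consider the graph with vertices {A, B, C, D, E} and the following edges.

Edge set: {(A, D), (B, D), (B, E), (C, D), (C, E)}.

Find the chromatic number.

2

B and E are adjacent, so at least 2 colors are needed.
2 colors suffice: color 1 → {D, E}; color 2 → {A, B, C}. Every edge joins two different colors.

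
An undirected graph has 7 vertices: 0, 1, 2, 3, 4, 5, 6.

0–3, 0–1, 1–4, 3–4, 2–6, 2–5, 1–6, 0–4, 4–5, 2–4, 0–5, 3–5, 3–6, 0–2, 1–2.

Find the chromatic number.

0, 1, 2, 4 form a clique, so at least 4 colors are needed.
One proper 4-coloring: 0=c, 1=d, 2=b, 3=b, 4=a, 5=d, 6=a. Every edge joins two different colors.

4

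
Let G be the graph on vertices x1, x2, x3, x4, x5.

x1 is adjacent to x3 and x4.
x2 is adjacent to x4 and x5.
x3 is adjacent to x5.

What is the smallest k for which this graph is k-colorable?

The cycle x2-x4-x1-x3-x5-x2 has odd length 5, so it cannot be 2-colored; at least 3 colors are needed.
3 colors suffice: color 1 → {x1, x2}; color 2 → {x3, x4}; color 3 → {x5}. Each edge has distinct colors on its endpoints.

3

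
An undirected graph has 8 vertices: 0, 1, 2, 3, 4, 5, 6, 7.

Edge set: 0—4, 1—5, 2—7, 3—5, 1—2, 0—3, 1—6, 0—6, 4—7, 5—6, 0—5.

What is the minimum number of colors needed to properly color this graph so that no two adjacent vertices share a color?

3

1, 5, 6 are pairwise adjacent, so at least 3 colors are needed.
3 colors suffice: color a → {0, 1, 7}; color b → {2, 4, 5}; color c → {3, 6}. Each edge has distinct colors on its endpoints.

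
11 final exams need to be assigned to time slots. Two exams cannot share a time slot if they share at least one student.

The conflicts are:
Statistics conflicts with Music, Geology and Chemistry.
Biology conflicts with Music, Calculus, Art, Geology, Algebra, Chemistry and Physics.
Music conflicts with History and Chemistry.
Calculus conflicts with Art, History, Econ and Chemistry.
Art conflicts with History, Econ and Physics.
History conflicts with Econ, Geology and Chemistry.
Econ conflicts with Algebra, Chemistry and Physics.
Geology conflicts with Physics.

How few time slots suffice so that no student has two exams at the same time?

Calculus, History, Econ, Chemistry are mutually in conflict, so at least 4 time slots are needed.
4 time slots suffice: time slot 1 → {Statistics, Biology, History}; time slot 2 → {Art, Geology, Algebra, Chemistry}; time slot 3 → {Music, Econ}; time slot 4 → {Calculus, Physics}. Every pair that conflicts lands in different time slots.

4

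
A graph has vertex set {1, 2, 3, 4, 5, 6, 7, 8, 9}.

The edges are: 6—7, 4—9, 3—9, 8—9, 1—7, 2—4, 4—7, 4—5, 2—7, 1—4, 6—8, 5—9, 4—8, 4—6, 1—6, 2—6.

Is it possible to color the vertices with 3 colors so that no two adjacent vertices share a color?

No

1, 4, 6, 7 are pairwise adjacent (a clique of size 4), so at least 4 colors are needed.
So 3 colors are not enough.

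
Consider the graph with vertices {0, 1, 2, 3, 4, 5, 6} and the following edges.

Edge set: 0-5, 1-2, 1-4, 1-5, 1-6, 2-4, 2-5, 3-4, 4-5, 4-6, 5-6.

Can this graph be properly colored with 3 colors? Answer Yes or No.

No

1, 4, 5, 6 are pairwise adjacent (a clique of size 4), so at least 4 colors are needed.
So 3 colors are not enough.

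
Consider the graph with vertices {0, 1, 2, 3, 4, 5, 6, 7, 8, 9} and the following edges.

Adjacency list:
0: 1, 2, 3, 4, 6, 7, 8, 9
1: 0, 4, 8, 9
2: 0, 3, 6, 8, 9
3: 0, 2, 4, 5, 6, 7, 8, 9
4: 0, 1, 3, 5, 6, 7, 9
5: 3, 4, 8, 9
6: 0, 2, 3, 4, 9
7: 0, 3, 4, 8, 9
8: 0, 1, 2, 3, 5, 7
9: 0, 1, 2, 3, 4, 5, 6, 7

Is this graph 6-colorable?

Yes

The chromatic number is 5. 0, 2, 3, 6, 9 form a clique, so at least 5 colors are needed.
A valid assignment using 5 colors: 0=green, 1=blue, 2=yellow, 3=blue, 4=yellow, 5=green, 6=purple, 7=purple, 8=red, 9=red.
Since 6 ≥ 5, a proper 6-coloring certainly exists.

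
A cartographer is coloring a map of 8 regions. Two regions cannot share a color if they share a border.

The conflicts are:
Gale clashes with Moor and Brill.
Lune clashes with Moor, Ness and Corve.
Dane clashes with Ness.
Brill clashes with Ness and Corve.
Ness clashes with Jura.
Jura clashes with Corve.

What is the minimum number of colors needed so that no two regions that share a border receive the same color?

3

The cycle Gale-Brill-Ness-Lune-Moor-Gale has odd length 5, so it cannot be 2-colored; at least 3 colors are needed.
3 colors suffice: color 1 → {Moor, Ness, Corve}; color 2 → {Lune, Dane, Brill, Jura}; color 3 → {Gale}. Each listed conflict is separated.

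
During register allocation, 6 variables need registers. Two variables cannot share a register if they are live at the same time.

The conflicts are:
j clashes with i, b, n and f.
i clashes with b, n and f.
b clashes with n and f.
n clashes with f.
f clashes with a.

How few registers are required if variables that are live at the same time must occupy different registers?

j, i, b, n, f are mutually in conflict, so at least 5 registers are needed.
Using 5 registers: j=3, i=2, b=4, n=5, f=1, a=2. No two conflicting variables share a register.

5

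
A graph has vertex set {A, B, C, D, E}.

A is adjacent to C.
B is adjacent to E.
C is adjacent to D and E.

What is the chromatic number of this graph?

C and D are adjacent, so at least 2 colors are needed.
2 colors suffice: color 1 → {B, C}; color 2 → {A, D, E}. Every edge joins two different colors.

2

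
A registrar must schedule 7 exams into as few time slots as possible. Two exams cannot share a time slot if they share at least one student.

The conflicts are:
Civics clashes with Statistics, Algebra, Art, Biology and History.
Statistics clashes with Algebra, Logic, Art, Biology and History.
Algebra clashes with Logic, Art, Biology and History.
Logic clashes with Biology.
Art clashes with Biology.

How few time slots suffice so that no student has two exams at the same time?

5

Civics, Statistics, Algebra, Art, Biology are mutually in conflict, so at least 5 time slots are needed.
5 time slots suffice: time slot 1 → {Algebra}; time slot 2 → {Statistics}; time slot 3 → {Biology, History}; time slot 4 → {Civics, Logic}; time slot 5 → {Art}. No two conflicting exams share a time slot.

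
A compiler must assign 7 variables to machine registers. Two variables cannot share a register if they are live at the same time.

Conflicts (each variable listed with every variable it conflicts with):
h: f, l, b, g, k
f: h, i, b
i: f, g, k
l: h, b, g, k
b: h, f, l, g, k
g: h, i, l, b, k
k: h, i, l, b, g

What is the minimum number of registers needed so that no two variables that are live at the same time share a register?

5

h, l, b, g, k pairwise conflict, so at least 5 registers are needed.
5 registers suffice: register 1 → {i, b}; register 2 → {h}; register 3 → {f, g}; register 4 → {k}; register 5 → {l}. Each listed conflict is separated.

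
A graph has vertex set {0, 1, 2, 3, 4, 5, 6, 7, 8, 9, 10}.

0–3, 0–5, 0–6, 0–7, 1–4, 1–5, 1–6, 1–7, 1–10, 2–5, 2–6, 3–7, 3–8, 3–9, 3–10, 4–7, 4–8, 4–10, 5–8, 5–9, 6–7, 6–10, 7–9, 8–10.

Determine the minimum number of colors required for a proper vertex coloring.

1, 6, 10 are mutually adjacent, so at least 3 colors are needed.
One proper 3-coloring: 0=green, 1=green, 2=green, 3=blue, 4=blue, 5=red, 6=blue, 7=red, 8=green, 9=green, 10=red. Each edge has distinct colors on its endpoints.

3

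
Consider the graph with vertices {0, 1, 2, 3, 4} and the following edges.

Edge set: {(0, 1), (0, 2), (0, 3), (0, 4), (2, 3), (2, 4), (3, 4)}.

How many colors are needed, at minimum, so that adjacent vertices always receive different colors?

4

0, 2, 3, 4 are mutually adjacent (a clique of size 4), so at least 4 colors are needed.
4 colors suffice: color red → {0}; color blue → {1, 4}; color green → {2}; color yellow → {3}. No two adjacent vertices share a color.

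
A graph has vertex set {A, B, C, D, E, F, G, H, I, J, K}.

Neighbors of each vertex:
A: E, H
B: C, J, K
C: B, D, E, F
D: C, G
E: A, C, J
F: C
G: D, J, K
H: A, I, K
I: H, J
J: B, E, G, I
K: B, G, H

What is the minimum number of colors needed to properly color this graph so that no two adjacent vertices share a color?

The cycle H-A-E-J-I-H has odd length 5, so it cannot be 2-colored; at least 3 colors are needed.
3 colors suffice: A=green, B=blue, C=red, D=green, E=blue, F=blue, G=blue, H=red, I=blue, J=red, K=green. Every edge joins two different colors.

3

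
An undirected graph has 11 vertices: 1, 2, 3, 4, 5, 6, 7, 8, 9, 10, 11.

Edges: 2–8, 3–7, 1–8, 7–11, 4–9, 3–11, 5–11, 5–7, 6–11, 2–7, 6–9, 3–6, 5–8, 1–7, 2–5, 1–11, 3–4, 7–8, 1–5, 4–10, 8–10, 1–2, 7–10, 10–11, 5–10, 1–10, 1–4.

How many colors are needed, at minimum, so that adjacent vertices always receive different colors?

1, 2, 5, 7, 8 are pairwise adjacent (a clique of size 5), so at least 5 colors are needed.
5 colors suffice: color red → {1, 3, 9}; color blue → {4, 6, 7}; color green → {5}; color yellow → {8, 11}; color purple → {2, 10}. No two adjacent vertices share a color.

5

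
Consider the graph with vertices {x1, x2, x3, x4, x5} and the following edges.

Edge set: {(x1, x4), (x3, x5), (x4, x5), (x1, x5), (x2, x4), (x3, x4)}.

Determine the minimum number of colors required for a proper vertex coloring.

3

x3, x4, x5 form a triangle, so at least 3 colors are needed.
One proper 3-coloring: x1=green, x2=blue, x3=green, x4=red, x5=blue. No two adjacent vertices share a color.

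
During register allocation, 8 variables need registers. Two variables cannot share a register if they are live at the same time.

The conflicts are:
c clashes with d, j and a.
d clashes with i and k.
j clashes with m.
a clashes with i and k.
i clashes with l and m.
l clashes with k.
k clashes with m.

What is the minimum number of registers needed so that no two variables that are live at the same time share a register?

3

The cycle m-i-d-c-j-m has odd length 5, so it cannot be 2-colored; at least 3 registers are needed.
3 registers suffice: register 1 → {c, i, k}; register 2 → {d, a, l, m}; register 3 → {j}. Every pair that conflicts lands in different registers.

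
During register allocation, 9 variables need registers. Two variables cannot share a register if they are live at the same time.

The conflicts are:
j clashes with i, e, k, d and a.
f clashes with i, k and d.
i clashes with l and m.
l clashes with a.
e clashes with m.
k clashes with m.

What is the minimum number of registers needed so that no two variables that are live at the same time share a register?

f and d conflict, so at least 2 registers are needed.
A valid assignment using 2 registers: j=1, f=1, i=2, l=1, e=2, k=2, d=2, a=2, m=1. Each listed conflict is separated.

2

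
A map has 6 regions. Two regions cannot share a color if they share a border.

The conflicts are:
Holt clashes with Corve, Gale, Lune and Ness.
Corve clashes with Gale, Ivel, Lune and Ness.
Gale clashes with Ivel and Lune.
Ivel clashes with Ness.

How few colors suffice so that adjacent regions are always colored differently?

Holt, Corve, Gale, Lune are mutually in conflict, so at least 4 colors are needed.
4 colors suffice: color 1 → {Corve}; color 2 → {Holt, Ivel}; color 3 → {Gale, Ness}; color 4 → {Lune}. Each listed conflict is separated.

4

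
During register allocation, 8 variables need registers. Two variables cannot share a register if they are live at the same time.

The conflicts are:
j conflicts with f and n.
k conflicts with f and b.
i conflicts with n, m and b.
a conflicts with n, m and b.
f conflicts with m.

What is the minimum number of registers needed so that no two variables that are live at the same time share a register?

The cycle b-i-m-f-k-b has odd length 5, so it cannot be 2-colored; at least 3 registers are needed.
3 registers suffice: register 1 → {n, m, b}; register 2 → {i, a, f}; register 3 → {j, k}. No two conflicting variables share a register.

3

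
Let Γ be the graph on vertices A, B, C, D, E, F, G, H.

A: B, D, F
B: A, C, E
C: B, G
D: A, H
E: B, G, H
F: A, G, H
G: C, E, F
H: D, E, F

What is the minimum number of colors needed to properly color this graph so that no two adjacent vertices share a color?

3

The cycle H-F-A-B-E-H has odd length 5, so it cannot be 2-colored; at least 3 colors are needed.
3 colors suffice: A=red, B=blue, C=red, D=green, E=red, F=green, G=blue, H=blue. Each edge has distinct colors on its endpoints.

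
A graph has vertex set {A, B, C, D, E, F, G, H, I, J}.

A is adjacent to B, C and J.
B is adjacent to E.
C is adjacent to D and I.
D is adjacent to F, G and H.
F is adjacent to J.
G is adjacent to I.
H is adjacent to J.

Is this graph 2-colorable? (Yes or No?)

No

The cycle F-D-C-A-J-F has odd length 5, so it cannot be 2-colored; at least 3 colors are needed.
So 2 colors are not enough.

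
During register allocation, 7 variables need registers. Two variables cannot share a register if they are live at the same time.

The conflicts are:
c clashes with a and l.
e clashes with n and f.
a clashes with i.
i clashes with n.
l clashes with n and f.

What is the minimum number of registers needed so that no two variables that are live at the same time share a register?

3

The cycle n-l-c-a-i-n has odd length 5, so it cannot be 2-colored; at least 3 registers are needed.
3 registers suffice: c=2, e=1, a=1, i=3, l=1, n=2, f=2. Each listed conflict is separated.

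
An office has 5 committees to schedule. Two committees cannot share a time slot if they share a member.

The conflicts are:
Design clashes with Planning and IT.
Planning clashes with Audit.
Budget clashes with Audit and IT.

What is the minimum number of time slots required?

3

The cycle Design-IT-Budget-Audit-Planning-Design has odd length 5, so it cannot be 2-colored; at least 3 time slots are needed.
A valid assignment using 3 time slots: Design=3, Planning=1, Budget=1, Audit=2, IT=2. Every pair that conflicts lands in different time slots.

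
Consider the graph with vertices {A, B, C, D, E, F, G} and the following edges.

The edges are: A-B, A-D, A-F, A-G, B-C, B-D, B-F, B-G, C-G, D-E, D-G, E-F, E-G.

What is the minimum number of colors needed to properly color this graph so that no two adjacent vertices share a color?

A, B, D, G are mutually adjacent (a clique of size 4), so at least 4 colors are needed.
4 colors suffice: color red → {B, E}; color blue → {F, G}; color green → {C, D}; color yellow → {A}. No two adjacent vertices share a color.

4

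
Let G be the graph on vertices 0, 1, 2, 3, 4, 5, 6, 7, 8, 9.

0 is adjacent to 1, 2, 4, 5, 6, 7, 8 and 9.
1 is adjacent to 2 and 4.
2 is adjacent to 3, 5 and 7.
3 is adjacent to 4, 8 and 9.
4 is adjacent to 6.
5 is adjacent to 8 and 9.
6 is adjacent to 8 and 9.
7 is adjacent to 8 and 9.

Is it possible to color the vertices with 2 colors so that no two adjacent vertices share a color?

No

0, 1, 2 are pairwise adjacent, so at least 3 colors are needed.
So 2 colors are not enough.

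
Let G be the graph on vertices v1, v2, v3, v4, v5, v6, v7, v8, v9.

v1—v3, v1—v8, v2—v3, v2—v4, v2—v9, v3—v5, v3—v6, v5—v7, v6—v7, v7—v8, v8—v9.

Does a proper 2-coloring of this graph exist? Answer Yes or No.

No

The cycle v8-v9-v2-v3-v1-v8 has odd length 5, so it cannot be 2-colored; at least 3 colors are needed.
So 2 colors are not enough.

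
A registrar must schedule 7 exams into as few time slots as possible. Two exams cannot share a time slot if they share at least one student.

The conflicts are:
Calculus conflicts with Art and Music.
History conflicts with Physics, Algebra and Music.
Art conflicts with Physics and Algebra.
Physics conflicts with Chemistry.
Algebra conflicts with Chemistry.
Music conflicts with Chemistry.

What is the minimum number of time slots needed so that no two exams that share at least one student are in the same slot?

The cycle Algebra-History-Music-Calculus-Art-Algebra has odd length 5, so it cannot be 2-colored; at least 3 time slots are needed.
3 time slots suffice: time slot 1 → {Physics, Algebra, Music}; time slot 2 → {History, Art, Chemistry}; time slot 3 → {Calculus}. No two conflicting exams share a time slot.

3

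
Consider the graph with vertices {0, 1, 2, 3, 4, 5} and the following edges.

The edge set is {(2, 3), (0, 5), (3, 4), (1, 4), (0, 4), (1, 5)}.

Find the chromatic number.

2

2 and 3 are adjacent, so at least 2 colors are needed.
2 colors suffice: color red → {2, 4, 5}; color blue → {0, 1, 3}. No two adjacent vertices share a color.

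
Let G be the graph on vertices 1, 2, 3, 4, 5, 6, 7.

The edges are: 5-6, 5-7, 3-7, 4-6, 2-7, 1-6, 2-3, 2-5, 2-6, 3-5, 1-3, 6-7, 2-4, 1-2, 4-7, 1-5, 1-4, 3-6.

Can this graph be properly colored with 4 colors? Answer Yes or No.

2, 3, 5, 6, 7 are mutually adjacent (a clique of size 5), so at least 5 colors are needed.
So 4 colors are not enough.

No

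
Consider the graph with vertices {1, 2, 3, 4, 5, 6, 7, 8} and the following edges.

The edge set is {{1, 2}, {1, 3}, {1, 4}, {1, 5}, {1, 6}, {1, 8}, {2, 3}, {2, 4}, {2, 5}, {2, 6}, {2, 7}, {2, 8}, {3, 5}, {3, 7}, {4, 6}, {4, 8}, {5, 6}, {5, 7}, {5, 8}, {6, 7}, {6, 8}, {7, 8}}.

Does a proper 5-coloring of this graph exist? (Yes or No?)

Yes

The chromatic number is 5. 1, 2, 4, 6, 8 are pairwise adjacent (a clique of size 5), so at least 5 colors are needed.
One proper 5-coloring: 1=b, 2=a, 3=c, 4=e, 5=e, 6=c, 7=b, 8=d.
That is already a proper 5-coloring.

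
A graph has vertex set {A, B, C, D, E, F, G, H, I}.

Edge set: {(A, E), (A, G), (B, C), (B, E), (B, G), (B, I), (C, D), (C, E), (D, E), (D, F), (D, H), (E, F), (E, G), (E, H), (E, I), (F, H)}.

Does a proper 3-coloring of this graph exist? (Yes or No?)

No

D, E, F, H form a clique, so at least 4 colors are needed.
So 3 colors are not enough.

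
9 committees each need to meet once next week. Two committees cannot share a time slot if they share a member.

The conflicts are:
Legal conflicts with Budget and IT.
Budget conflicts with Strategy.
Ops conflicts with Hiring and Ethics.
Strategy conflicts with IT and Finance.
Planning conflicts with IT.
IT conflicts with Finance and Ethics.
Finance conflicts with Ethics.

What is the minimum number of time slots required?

Strategy, IT, Finance pairwise conflict, so at least 3 time slots are needed.
3 time slots suffice: time slot 1 → {Budget, Ops, IT}; time slot 2 → {Legal, Strategy, Hiring, Planning, Ethics}; time slot 3 → {Finance}. Every pair that conflicts lands in different time slots.

3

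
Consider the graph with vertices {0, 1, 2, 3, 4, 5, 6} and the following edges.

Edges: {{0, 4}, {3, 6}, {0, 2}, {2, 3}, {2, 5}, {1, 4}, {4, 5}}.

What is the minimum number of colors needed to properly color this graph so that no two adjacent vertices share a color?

0 and 4 are adjacent, so at least 2 colors are needed.
2 colors suffice: color a → {2, 4, 6}; color b → {0, 1, 3, 5}. Each edge has distinct colors on its endpoints.

2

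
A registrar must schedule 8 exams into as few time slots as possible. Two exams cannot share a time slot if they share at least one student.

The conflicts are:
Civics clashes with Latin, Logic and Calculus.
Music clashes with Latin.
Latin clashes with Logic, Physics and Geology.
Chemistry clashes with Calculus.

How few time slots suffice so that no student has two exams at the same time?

3

Civics, Latin, Logic are mutually in conflict, so at least 3 time slots are needed.
3 time slots suffice: time slot 1 → {Latin, Calculus}; time slot 2 → {Civics, Music, Chemistry, Physics, Geology}; time slot 3 → {Logic}. Each listed conflict is separated.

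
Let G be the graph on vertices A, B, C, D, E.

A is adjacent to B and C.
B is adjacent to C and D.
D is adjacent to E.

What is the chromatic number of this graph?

3

A, B, C are mutually adjacent, so at least 3 colors are needed.
One proper 3-coloring: A=3, B=1, C=2, D=2, E=1. No two adjacent vertices share a color.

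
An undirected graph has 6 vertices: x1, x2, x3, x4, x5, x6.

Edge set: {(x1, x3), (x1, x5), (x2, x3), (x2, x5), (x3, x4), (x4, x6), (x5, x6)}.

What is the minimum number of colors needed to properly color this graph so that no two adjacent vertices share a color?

3

The cycle x4-x6-x5-x1-x3-x4 has odd length 5, so it cannot be 2-colored; at least 3 colors are needed.
A valid assignment using 3 colors: x1=2, x2=2, x3=1, x4=3, x5=1, x6=2. No two adjacent vertices share a color.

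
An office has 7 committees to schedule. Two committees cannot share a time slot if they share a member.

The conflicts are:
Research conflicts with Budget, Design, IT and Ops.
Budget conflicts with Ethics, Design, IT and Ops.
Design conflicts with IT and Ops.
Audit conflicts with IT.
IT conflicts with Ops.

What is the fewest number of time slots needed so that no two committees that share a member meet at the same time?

Research, Budget, Design, IT, Ops are mutually in conflict, so at least 5 time slots are needed.
Using 5 time slots: Research=5, Budget=1, Ethics=2, Design=3, Audit=1, IT=2, Ops=4. Each listed conflict is separated.

5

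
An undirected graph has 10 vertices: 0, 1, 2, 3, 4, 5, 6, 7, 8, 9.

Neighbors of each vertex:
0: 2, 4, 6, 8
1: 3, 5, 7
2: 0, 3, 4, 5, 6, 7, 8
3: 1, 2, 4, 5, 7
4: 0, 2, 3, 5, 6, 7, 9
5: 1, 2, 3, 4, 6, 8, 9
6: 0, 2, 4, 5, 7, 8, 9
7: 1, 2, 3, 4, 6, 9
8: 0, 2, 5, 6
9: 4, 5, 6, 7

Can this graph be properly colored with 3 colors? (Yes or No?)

2, 4, 5, 6 are mutually adjacent (a clique of size 4), so at least 4 colors are needed.
So 3 colors are not enough.

No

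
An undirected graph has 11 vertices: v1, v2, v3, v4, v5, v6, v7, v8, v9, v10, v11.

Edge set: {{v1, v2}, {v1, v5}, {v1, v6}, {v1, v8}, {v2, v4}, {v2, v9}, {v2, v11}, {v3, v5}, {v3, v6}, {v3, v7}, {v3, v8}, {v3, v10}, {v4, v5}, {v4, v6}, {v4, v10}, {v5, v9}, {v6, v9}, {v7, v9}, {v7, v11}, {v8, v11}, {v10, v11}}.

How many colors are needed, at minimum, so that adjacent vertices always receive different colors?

v4 and v5 are adjacent, so at least 2 colors are needed.
2 colors suffice: color red → {v1, v3, v4, v9, v11}; color blue → {v2, v5, v6, v7, v8, v10}. No two adjacent vertices share a color.

2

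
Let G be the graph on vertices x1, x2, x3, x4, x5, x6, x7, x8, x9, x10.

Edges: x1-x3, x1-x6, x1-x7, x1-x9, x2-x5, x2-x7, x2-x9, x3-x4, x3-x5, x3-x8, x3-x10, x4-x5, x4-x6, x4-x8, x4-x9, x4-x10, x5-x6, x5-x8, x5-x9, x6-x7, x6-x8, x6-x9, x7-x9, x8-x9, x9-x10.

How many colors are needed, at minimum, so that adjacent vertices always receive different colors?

5

x4, x5, x6, x8, x9 are mutually adjacent (a clique of size 5), so at least 5 colors are needed.
5 colors suffice: color 1 → {x3, x9}; color 2 → {x2, x6, x10}; color 3 → {x5, x7}; color 4 → {x1, x4}; color 5 → {x8}. Each edge has distinct colors on its endpoints.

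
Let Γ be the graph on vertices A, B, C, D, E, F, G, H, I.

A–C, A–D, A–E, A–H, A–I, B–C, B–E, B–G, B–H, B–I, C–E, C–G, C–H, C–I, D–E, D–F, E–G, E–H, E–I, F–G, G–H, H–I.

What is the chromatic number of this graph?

A, C, E, H, I are mutually adjacent (a clique of size 5), so at least 5 colors are needed.
A valid assignment using 5 colors: A=yellow, B=yellow, C=blue, D=blue, E=red, F=red, G=purple, H=green, I=purple. No two adjacent vertices share a color.

5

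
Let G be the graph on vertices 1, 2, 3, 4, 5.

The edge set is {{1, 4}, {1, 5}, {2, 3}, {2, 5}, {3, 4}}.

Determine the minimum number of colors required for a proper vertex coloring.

The cycle 2-3-4-1-5-2 has odd length 5, so it cannot be 2-colored; at least 3 colors are needed.
3 colors suffice: color red → {4, 5}; color blue → {1, 3}; color green → {2}. Each edge has distinct colors on its endpoints.

3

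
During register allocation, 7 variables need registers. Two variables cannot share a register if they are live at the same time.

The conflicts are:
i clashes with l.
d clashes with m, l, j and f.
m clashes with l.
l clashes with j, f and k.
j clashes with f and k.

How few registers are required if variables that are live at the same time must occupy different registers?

4

d, l, j, f are mutually in conflict, so at least 4 registers are needed.
4 registers suffice: register 1 → {l}; register 2 → {i, d, k}; register 3 → {m, j}; register 4 → {f}. Every pair that conflicts lands in different registers.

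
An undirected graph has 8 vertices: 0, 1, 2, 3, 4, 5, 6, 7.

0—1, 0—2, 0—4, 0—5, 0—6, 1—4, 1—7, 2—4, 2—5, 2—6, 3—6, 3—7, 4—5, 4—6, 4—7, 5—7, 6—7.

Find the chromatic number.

0, 2, 4, 5 form a clique, so at least 4 colors are needed.
4 colors suffice: color a → {3, 4}; color b → {0, 7}; color c → {1, 5, 6}; color d → {2}. Every edge joins two different colors.

4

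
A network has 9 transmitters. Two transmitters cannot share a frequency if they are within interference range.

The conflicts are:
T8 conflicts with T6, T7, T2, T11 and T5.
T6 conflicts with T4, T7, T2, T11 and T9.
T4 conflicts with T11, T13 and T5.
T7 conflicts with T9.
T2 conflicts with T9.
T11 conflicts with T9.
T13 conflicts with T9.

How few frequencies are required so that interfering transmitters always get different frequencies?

3

T8, T6, T7 pairwise conflict, so at least 3 frequencies are needed.
A valid assignment using 3 frequencies: T8=2, T6=1, T4=2, T7=3, T2=3, T11=3, T13=1, T5=1, T9=2. No two conflicting transmitters share a frequency.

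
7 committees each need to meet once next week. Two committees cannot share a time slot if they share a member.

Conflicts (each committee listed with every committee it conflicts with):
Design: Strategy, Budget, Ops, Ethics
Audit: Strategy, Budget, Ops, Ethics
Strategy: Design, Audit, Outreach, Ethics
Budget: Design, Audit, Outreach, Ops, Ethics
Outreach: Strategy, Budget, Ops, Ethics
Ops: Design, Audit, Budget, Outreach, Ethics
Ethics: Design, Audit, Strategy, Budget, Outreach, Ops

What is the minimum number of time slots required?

4

Design, Budget, Ops, Ethics all conflict with each other, so at least 4 time slots are needed.
4 time slots suffice: Design=4, Audit=4, Strategy=2, Budget=3, Outreach=4, Ops=2, Ethics=1. Every pair that conflicts lands in different time slots.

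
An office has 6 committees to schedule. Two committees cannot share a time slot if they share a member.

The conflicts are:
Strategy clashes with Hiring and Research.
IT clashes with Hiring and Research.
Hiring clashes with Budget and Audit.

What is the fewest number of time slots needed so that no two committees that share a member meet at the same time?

IT and Research conflict, so at least 2 time slots are needed.
2 time slots suffice: time slot 1 → {Hiring, Research}; time slot 2 → {Strategy, IT, Budget, Audit}. No two conflicting committees share a time slot.

2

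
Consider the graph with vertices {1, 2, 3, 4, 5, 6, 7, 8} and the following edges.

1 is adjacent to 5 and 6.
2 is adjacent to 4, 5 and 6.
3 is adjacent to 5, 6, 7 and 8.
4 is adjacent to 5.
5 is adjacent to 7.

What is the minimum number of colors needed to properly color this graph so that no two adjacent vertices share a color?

2, 4, 5 are pairwise adjacent, so at least 3 colors are needed.
A valid assignment using 3 colors: 1=blue, 2=blue, 3=blue, 4=green, 5=red, 6=red, 7=green, 8=red. No two adjacent vertices share a color.

3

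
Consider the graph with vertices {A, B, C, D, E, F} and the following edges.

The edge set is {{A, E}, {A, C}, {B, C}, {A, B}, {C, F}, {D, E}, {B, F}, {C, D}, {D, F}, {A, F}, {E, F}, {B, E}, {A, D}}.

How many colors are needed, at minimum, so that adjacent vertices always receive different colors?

A, D, E, F are mutually adjacent (a clique of size 4), so at least 4 colors are needed.
One proper 4-coloring: A=red, B=yellow, C=green, D=yellow, E=green, F=blue. Every edge joins two different colors.

4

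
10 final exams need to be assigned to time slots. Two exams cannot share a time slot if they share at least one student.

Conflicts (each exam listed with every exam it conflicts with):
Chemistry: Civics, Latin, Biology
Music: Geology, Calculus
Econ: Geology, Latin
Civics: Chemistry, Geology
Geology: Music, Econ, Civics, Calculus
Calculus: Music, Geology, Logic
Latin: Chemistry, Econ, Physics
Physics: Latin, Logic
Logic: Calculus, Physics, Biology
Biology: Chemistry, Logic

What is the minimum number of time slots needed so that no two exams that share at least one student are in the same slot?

3

Music, Geology, Calculus pairwise conflict, so at least 3 time slots are needed.
Using 3 time slots: Chemistry=2, Music=3, Econ=2, Civics=3, Geology=1, Calculus=2, Latin=1, Physics=2, Logic=1, Biology=3. No two conflicting exams share a time slot.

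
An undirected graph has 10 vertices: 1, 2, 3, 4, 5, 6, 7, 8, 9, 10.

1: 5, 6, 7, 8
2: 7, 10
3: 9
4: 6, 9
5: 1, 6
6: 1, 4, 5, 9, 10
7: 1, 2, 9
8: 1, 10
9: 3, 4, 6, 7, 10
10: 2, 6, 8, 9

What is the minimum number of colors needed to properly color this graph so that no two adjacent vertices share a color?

4, 6, 9 are pairwise adjacent, so at least 3 colors are needed.
One proper 3-coloring: 1=red, 2=red, 3=blue, 4=green, 5=green, 6=blue, 7=blue, 8=blue, 9=red, 10=green. No two adjacent vertices share a color.

3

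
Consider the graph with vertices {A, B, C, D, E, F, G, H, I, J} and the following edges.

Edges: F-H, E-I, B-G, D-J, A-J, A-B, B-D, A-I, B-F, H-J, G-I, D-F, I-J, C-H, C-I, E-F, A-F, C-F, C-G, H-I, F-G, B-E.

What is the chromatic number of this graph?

3

A, I, J form a triangle, so at least 3 colors are needed.
3 colors suffice: A=green, B=blue, C=blue, D=green, E=green, F=red, G=green, H=green, I=red, J=blue. No two adjacent vertices share a color.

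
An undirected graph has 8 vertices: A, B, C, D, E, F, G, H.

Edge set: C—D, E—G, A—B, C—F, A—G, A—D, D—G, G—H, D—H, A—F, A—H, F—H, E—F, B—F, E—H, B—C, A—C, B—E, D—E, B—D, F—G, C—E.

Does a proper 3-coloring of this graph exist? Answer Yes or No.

No

A, B, C, D form a clique, so at least 4 colors are needed.
So 3 colors are not enough.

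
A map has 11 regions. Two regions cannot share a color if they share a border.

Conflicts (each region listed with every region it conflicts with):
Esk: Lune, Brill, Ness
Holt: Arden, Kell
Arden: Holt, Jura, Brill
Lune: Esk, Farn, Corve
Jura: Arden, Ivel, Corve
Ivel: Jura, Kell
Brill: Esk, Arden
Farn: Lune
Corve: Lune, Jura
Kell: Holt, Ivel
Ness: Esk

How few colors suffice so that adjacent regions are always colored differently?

The cycle Jura-Ivel-Kell-Holt-Arden-Jura has odd length 5, so it cannot be 2-colored; at least 3 colors are needed.
3 colors suffice: color 1 → {Arden, Lune, Kell, Ness}; color 2 → {Esk, Holt, Jura, Farn}; color 3 → {Ivel, Brill, Corve}. No two conflicting regions share a color.

3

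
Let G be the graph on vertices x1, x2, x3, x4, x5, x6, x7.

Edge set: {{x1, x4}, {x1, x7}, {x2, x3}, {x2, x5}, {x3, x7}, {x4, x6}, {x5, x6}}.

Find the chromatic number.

3

The cycle x7-x3-x2-x5-x6-x4-x1-x7 has odd length 7, so it cannot be 2-colored; at least 3 colors are needed.
3 colors suffice: color 1 → {x4, x5, x7}; color 2 → {x1, x2, x6}; color 3 → {x3}. Every edge joins two different colors.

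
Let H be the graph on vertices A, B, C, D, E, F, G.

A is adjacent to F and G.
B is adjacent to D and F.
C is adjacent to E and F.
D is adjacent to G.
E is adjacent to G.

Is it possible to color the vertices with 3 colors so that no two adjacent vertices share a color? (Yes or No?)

The chromatic number is 3. The cycle A-F-B-D-G-A has odd length 5, so it cannot be 2-colored; at least 3 colors are needed.
One proper 3-coloring: A=blue, B=blue, C=blue, D=green, E=green, F=red, G=red.
That is already a proper 3-coloring.

Yes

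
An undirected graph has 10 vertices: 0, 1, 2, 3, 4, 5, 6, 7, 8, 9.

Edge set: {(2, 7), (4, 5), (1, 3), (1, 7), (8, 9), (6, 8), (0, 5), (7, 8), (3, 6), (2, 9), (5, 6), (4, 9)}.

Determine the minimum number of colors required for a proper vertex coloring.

The cycle 8-6-5-4-9-8 has odd length 5, so it cannot be 2-colored; at least 3 colors are needed.
3 colors suffice: 0=b, 1=b, 2=b, 3=a, 4=b, 5=a, 6=c, 7=a, 8=b, 9=a. Each edge has distinct colors on its endpoints.

3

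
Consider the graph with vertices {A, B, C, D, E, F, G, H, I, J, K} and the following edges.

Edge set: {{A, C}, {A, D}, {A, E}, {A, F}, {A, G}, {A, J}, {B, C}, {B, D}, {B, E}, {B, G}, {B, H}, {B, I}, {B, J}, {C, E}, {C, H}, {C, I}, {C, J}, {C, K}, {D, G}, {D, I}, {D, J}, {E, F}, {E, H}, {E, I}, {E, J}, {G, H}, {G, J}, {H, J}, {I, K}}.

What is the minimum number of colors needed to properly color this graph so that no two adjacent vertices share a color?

B, C, E, H, J form a clique, so at least 5 colors are needed.
5 colors suffice: A=3, B=3, C=2, D=1, E=1, F=2, G=2, H=5, I=4, J=4, K=1. Every edge joins two different colors.

5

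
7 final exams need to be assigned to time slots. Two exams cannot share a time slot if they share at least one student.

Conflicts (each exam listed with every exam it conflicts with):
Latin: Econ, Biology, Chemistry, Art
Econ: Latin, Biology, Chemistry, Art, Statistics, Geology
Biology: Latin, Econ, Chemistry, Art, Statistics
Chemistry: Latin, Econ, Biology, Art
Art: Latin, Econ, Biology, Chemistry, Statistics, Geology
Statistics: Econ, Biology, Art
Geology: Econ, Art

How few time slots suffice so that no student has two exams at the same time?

5

Latin, Econ, Biology, Chemistry, Art pairwise conflict, so at least 5 time slots are needed.
A valid assignment using 5 time slots: Latin=4, Econ=1, Biology=3, Chemistry=5, Art=2, Statistics=4, Geology=3. Every pair that conflicts lands in different time slots.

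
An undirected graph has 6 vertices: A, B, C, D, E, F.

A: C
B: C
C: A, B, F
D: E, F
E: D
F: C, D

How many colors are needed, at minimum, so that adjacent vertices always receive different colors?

B and C are adjacent, so at least 2 colors are needed.
A valid assignment using 2 colors: A=2, B=2, C=1, D=1, E=2, F=2. No two adjacent vertices share a color.

2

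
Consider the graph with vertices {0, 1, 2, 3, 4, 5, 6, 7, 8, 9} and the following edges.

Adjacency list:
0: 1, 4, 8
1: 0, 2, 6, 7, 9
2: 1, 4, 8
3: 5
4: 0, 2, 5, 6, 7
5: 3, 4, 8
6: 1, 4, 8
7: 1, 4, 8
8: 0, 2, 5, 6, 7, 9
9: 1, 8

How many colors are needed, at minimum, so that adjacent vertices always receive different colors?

2

8 and 9 are adjacent, so at least 2 colors are needed.
A valid assignment using 2 colors: 0=b, 1=a, 2=b, 3=a, 4=a, 5=b, 6=b, 7=b, 8=a, 9=b. Each edge has distinct colors on its endpoints.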